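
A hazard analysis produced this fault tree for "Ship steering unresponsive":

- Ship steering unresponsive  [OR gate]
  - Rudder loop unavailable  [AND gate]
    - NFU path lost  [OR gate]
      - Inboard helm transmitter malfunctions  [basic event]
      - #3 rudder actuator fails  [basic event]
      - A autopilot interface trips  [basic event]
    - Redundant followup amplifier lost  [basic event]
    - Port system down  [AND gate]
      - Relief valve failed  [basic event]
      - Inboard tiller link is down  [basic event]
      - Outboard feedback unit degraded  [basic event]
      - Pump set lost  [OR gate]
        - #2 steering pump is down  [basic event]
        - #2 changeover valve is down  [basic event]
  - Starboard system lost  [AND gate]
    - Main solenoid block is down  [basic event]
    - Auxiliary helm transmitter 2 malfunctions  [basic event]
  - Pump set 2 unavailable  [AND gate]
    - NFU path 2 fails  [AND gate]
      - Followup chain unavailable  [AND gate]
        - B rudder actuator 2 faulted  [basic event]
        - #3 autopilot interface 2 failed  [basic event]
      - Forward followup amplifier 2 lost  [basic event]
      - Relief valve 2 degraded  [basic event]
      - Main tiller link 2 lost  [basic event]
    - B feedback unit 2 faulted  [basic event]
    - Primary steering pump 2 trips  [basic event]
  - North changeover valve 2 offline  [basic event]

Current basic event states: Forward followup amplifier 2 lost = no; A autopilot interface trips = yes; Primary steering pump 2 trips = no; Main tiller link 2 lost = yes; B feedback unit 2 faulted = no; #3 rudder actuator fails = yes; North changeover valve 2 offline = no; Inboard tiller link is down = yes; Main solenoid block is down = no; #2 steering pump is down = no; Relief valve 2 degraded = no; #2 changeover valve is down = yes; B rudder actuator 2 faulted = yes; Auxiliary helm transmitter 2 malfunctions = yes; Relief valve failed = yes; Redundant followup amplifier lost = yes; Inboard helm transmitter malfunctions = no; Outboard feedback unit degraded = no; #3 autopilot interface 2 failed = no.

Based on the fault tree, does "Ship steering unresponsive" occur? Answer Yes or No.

No

NFU path lost [OR]: Inboard helm transmitter malfunctions=not, #3 rudder actuator fails=occurs, A autopilot interface trips=occurs → at least one input occurs → occurs.
Pump set lost [OR]: #2 steering pump is down=not, #2 changeover valve is down=occurs → at least one input occurs → occurs.
Port system down [AND]: Relief valve failed=occurs, Inboard tiller link is down=occurs, Outboard feedback unit degraded=not, Pump set lost=occurs → not all inputs occur → does not occur.
Rudder loop unavailable [AND]: NFU path lost=occurs, Redundant followup amplifier lost=occurs, Port system down=not → not all inputs occur → does not occur.
Starboard system lost [AND]: Main solenoid block is down=not, Auxiliary helm transmitter 2 malfunctions=occurs → not all inputs occur → does not occur.
Followup chain unavailable [AND]: B rudder actuator 2 faulted=occurs, #3 autopilot interface 2 failed=not → not all inputs occur → does not occur.
NFU path 2 fails [AND]: Followup chain unavailable=not, Forward followup amplifier 2 lost=not, Relief valve 2 degraded=not, Main tiller link 2 lost=occurs → not all inputs occur → does not occur.
Pump set 2 unavailable [AND]: NFU path 2 fails=not, B feedback unit 2 faulted=not, Primary steering pump 2 trips=not → not all inputs occur → does not occur.
Ship steering unresponsive [OR]: Rudder loop unavailable=not, Starboard system lost=not, Pump set 2 unavailable=not, North changeover valve 2 offline=not → no input occurs → does not occur.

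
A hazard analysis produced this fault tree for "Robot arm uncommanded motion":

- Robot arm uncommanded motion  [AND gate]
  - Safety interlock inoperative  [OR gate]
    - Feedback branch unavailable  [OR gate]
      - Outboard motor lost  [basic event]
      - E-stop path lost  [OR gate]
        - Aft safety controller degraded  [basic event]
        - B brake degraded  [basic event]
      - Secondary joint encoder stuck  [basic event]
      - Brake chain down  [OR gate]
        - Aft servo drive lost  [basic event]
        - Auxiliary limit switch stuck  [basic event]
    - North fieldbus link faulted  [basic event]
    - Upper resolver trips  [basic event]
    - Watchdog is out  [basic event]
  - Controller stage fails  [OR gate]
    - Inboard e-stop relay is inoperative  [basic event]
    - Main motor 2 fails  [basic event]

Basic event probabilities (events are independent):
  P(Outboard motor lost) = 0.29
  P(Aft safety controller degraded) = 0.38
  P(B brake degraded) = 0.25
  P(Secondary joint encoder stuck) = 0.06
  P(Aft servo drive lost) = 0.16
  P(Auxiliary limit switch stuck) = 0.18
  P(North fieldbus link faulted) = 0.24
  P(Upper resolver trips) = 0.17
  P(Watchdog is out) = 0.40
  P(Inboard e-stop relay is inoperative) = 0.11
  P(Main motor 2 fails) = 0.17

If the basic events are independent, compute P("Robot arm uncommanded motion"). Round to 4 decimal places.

P(E-stop path lost) [OR] = 1 − (1−0.38) × (1−0.25) = 0.535000
P(Brake chain down) [OR] = 1 − (1−0.16) × (1−0.18) = 0.311200
P(Feedback branch unavailable) [OR] = 1 − (1−0.29) × (1−0.535000) × (1−0.06) × (1−0.311200) = 0.786237
P(Safety interlock inoperative) [OR] = 1 − (1−0.786237) × (1−0.24) × (1−0.17) × (1−0.40) = 0.919095
P(Controller stage fails) [OR] = 1 − (1−0.11) × (1−0.17) = 0.261300
P(Robot arm uncommanded motion) [AND] = 0.919095 × 0.261300 = 0.240160
Rounded to 4 decimal places: P(Robot arm uncommanded motion) ≈ 0.2402.

0.2402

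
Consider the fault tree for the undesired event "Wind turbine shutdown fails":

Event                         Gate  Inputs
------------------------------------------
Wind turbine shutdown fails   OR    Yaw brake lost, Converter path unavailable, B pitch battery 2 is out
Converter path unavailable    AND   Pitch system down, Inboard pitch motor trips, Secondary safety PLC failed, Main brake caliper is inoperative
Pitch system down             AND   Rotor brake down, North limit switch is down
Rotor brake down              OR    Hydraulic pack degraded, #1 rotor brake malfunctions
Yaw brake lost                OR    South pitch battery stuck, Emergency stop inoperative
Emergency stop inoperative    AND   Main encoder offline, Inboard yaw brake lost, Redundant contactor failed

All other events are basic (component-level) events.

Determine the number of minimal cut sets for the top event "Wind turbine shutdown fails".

Emergency stop inoperative [AND]: one cut set from each child combined → 1 × 1 × 1 = 1 cut set(s).
Yaw brake lost [OR]: union of children's cut sets → 2 cut set(s).
Rotor brake down [OR]: union of children's cut sets → 2 cut set(s).
Pitch system down [AND]: one cut set from each child combined → 2 × 1 = 2 cut set(s).
Converter path unavailable [AND]: one cut set from each child combined → 2 × 1 × 1 × 1 = 2 cut set(s).
Wind turbine shutdown fails [OR]: union of children's cut sets → 5 cut set(s).
Minimal cut sets: {South pitch battery stuck}; {Inboard yaw brake lost, Main encoder offline, Redundant contactor failed}; {Hydraulic pack degraded, Inboard pitch motor trips, Main brake caliper is inoperative, North limit switch is down, Secondary safety PLC failed}; {#1 rotor brake malfunctions, Inboard pitch motor trips, Main brake caliper is inoperative, North limit switch is down, Secondary safety PLC failed}; {B pitch battery 2 is out}.

5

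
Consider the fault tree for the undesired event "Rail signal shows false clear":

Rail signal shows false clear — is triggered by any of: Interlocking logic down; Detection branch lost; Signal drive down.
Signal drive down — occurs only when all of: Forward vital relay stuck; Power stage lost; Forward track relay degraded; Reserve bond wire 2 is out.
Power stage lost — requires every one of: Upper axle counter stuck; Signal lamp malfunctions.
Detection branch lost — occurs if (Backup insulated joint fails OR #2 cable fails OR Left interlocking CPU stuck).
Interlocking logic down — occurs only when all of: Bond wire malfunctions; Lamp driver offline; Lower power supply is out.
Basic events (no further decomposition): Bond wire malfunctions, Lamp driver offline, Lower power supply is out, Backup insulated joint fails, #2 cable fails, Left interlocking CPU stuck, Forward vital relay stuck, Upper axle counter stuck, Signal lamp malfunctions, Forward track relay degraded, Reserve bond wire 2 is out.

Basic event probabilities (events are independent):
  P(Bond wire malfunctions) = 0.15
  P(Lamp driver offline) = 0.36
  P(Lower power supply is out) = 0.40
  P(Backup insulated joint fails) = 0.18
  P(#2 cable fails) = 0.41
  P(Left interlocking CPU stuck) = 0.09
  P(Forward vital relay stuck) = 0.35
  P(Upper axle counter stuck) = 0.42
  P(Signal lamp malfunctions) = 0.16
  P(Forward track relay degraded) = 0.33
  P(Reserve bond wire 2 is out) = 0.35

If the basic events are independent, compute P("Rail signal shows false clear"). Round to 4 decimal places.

0.5704

P(Interlocking logic down) [AND] = 0.15 × 0.36 × 0.40 = 0.021600
P(Detection branch lost) [OR] = 1 − (1−0.18) × (1−0.41) × (1−0.09) = 0.559742
P(Power stage lost) [AND] = 0.42 × 0.16 = 0.067200
P(Signal drive down) [AND] = 0.35 × 0.067200 × 0.33 × 0.35 = 0.002717
P(Rail signal shows false clear) [OR] = 1 − (1−0.021600) × (1−0.559742) × (1−0.002717) = 0.570422
Rounded to 4 decimal places: P(Rail signal shows false clear) ≈ 0.5704.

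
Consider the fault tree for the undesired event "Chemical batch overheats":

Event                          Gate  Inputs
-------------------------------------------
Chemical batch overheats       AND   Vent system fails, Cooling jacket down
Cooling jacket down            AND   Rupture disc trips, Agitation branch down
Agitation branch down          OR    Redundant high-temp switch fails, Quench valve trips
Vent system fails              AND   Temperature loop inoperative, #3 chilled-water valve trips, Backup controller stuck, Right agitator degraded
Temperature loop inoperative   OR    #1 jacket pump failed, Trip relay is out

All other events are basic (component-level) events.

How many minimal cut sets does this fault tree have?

Temperature loop inoperative [OR]: union of children's cut sets → 2 cut set(s).
Vent system fails [AND]: one cut set from each child combined → 2 × 1 × 1 × 1 = 2 cut set(s).
Agitation branch down [OR]: union of children's cut sets → 2 cut set(s).
Cooling jacket down [AND]: one cut set from each child combined → 1 × 2 = 2 cut set(s).
Chemical batch overheats [AND]: one cut set from each child combined → 2 × 2 = 4 cut set(s).
Minimal cut sets: {#1 jacket pump failed, #3 chilled-water valve trips, Backup controller stuck, Redundant high-temp switch fails, Right agitator degraded, Rupture disc trips}; {#1 jacket pump failed, #3 chilled-water valve trips, Backup controller stuck, Quench valve trips, Right agitator degraded, Rupture disc trips}; {#3 chilled-water valve trips, Backup controller stuck, Redundant high-temp switch fails, Right agitator degraded, Rupture disc trips, Trip relay is out}; {#3 chilled-water valve trips, Backup controller stuck, Quench valve trips, Right agitator degraded, Rupture disc trips, Trip relay is out}.

4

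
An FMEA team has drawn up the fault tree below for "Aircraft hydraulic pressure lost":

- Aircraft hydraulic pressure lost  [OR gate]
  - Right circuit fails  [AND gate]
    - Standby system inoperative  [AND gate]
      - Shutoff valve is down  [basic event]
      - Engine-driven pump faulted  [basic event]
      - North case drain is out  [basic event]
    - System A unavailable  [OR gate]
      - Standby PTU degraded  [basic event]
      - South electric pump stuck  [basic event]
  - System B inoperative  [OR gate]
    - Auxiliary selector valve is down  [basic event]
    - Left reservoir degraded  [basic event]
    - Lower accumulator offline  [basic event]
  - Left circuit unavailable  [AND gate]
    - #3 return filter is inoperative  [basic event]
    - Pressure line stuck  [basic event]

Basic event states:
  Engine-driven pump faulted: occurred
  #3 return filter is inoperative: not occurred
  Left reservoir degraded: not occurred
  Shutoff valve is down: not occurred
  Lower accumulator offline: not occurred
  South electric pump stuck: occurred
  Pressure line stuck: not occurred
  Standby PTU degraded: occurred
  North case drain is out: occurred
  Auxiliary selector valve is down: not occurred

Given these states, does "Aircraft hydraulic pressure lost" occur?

No

Standby system inoperative [AND]: Shutoff valve is down=not, Engine-driven pump faulted=occurs, North case drain is out=occurs → not all inputs occur → does not occur.
System A unavailable [OR]: Standby PTU degraded=occurs, South electric pump stuck=occurs → at least one input occurs → occurs.
Right circuit fails [AND]: Standby system inoperative=not, System A unavailable=occurs → not all inputs occur → does not occur.
System B inoperative [OR]: Auxiliary selector valve is down=not, Left reservoir degraded=not, Lower accumulator offline=not → no input occurs → does not occur.
Left circuit unavailable [AND]: #3 return filter is inoperative=not, Pressure line stuck=not → not all inputs occur → does not occur.
Aircraft hydraulic pressure lost [OR]: Right circuit fails=not, System B inoperative=not, Left circuit unavailable=not → no input occurs → does not occur.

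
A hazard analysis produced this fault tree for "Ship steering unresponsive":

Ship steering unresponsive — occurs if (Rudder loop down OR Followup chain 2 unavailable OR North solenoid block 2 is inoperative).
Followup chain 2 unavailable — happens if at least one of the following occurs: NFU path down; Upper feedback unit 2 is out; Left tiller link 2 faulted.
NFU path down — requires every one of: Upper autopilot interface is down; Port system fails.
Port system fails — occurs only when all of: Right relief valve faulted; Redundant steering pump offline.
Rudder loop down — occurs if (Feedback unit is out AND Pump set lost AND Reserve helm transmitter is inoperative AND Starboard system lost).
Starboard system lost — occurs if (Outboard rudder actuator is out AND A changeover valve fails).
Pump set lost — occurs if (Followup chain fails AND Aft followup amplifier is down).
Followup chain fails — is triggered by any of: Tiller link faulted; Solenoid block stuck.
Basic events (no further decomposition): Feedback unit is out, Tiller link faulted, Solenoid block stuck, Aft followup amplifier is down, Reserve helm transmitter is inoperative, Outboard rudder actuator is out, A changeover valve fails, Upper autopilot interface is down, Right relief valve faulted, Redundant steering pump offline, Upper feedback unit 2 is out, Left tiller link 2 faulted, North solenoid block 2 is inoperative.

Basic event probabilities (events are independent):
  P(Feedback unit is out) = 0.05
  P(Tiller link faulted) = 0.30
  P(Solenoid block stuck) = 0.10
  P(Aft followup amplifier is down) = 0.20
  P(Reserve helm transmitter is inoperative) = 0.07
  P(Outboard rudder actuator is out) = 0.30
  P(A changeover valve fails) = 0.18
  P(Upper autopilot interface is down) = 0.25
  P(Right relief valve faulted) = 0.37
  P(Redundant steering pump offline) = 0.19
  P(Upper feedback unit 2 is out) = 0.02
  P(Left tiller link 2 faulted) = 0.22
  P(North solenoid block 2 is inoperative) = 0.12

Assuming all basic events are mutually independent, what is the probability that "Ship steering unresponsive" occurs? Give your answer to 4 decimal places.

P(Followup chain fails) [OR] = 1 − (1−0.30) × (1−0.10) = 0.370000
P(Pump set lost) [AND] = 0.370000 × 0.20 = 0.074000
P(Starboard system lost) [AND] = 0.30 × 0.18 = 0.054000
P(Rudder loop down) [AND] = 0.05 × 0.074000 × 0.07 × 0.054000 = 0.000014
P(Port system fails) [AND] = 0.37 × 0.19 = 0.070300
P(NFU path down) [AND] = 0.25 × 0.070300 = 0.017575
P(Followup chain 2 unavailable) [OR] = 1 − (1−0.017575) × (1−0.02) × (1−0.22) = 0.249034
P(Ship steering unresponsive) [OR] = 1 − (1−0.000014) × (1−0.249034) × (1−0.12) = 0.339159
Rounded to 4 decimal places: P(Ship steering unresponsive) ≈ 0.3392.

0.3392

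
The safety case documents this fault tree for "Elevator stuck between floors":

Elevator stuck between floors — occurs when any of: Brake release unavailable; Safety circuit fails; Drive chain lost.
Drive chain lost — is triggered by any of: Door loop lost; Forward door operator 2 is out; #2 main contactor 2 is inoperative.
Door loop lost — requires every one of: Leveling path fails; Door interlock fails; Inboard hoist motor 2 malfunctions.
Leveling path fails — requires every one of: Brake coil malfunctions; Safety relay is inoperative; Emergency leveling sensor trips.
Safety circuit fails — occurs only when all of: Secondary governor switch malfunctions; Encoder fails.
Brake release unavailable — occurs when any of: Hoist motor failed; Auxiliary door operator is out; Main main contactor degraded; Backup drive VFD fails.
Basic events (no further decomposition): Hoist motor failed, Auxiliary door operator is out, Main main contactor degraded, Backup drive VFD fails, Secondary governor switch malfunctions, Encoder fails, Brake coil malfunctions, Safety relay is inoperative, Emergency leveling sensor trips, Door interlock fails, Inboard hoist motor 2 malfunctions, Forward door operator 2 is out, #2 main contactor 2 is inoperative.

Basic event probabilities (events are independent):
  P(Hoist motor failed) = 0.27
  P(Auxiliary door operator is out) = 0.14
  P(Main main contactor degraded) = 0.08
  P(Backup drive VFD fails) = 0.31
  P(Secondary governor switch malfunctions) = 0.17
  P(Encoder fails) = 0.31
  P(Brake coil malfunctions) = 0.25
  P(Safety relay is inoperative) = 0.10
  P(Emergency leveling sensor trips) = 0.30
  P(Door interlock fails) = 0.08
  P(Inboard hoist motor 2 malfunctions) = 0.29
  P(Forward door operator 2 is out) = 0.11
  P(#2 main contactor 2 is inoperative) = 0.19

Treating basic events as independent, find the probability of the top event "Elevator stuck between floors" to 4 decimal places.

P(Brake release unavailable) [OR] = 1 − (1−0.27) × (1−0.14) × (1−0.08) × (1−0.31) = 0.601473
P(Safety circuit fails) [AND] = 0.17 × 0.31 = 0.052700
P(Leveling path fails) [AND] = 0.25 × 0.10 × 0.30 = 0.007500
P(Door loop lost) [AND] = 0.007500 × 0.08 × 0.29 = 0.000174
P(Drive chain lost) [OR] = 1 − (1−0.000174) × (1−0.11) × (1−0.19) = 0.279225
P(Elevator stuck between floors) [OR] = 1 − (1−0.601473) × (1−0.052700) × (1−0.279225) = 0.727890
Rounded to 4 decimal places: P(Elevator stuck between floors) ≈ 0.7279.

0.7279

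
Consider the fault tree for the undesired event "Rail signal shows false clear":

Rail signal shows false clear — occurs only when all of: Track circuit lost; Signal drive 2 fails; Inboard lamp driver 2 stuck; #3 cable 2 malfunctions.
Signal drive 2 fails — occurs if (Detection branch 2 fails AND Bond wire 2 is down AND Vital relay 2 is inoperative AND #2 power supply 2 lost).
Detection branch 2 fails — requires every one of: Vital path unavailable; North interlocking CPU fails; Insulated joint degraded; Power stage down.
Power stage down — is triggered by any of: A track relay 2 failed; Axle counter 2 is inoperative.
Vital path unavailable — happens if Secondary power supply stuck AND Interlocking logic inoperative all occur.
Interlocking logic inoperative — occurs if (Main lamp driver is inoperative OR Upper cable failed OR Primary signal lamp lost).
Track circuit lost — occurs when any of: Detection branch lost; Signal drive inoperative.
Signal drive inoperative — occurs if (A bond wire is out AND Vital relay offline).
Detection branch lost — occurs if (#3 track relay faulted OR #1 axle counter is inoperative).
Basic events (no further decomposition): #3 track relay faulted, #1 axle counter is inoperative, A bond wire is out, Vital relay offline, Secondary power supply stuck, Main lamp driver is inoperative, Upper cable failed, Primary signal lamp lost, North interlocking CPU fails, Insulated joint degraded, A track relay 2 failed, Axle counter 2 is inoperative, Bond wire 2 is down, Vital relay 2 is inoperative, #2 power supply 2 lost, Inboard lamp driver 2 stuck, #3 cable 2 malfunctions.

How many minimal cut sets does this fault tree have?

18

Detection branch lost [OR]: union of children's cut sets → 2 cut set(s).
Signal drive inoperative [AND]: one cut set from each child combined → 1 × 1 = 1 cut set(s).
Track circuit lost [OR]: union of children's cut sets → 3 cut set(s).
Interlocking logic inoperative [OR]: union of children's cut sets → 3 cut set(s).
Vital path unavailable [AND]: one cut set from each child combined → 1 × 3 = 3 cut set(s).
Power stage down [OR]: union of children's cut sets → 2 cut set(s).
Detection branch 2 fails [AND]: one cut set from each child combined → 3 × 1 × 1 × 2 = 6 cut set(s).
Signal drive 2 fails [AND]: one cut set from each child combined → 6 × 1 × 1 × 1 = 6 cut set(s).
Rail signal shows false clear [AND]: one cut set from each child combined → 3 × 6 × 1 × 1 = 18 cut set(s).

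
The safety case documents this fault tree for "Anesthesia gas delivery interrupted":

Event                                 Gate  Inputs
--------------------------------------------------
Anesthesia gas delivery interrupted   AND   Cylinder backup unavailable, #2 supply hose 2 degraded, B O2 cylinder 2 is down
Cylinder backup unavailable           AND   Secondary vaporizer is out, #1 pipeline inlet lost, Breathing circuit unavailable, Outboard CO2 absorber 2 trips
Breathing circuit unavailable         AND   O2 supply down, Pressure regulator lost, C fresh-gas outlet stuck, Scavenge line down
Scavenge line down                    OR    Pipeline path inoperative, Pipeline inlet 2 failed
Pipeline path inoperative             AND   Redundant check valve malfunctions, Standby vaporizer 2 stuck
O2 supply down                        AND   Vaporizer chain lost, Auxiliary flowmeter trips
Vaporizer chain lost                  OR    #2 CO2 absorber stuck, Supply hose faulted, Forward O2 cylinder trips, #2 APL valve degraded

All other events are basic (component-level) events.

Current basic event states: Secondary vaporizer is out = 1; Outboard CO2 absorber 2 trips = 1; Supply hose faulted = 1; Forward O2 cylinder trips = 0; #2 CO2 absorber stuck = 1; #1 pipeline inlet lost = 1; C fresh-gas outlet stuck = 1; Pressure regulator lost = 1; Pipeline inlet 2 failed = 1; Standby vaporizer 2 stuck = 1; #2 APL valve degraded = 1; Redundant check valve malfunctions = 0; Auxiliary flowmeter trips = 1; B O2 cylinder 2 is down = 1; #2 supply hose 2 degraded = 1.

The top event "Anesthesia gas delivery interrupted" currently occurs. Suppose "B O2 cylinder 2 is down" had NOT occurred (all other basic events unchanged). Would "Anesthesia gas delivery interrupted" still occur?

No

Counterfactual: set "B O2 cylinder 2 is down" to not occurred.
Vaporizer chain lost [OR]: #2 CO2 absorber stuck=occurs, Supply hose faulted=occurs, Forward O2 cylinder trips=not, #2 APL valve degraded=occurs → at least one input occurs → occurs.
O2 supply down [AND]: Vaporizer chain lost=occurs, Auxiliary flowmeter trips=occurs → all inputs occur → occurs.
Pipeline path inoperative [AND]: Redundant check valve malfunctions=not, Standby vaporizer 2 stuck=occurs → not all inputs occur → does not occur.
Scavenge line down [OR]: Pipeline path inoperative=not, Pipeline inlet 2 failed=occurs → at least one input occurs → occurs.
Breathing circuit unavailable [AND]: O2 supply down=occurs, Pressure regulator lost=occurs, C fresh-gas outlet stuck=occurs, Scavenge line down=occurs → all inputs occur → occurs.
Cylinder backup unavailable [AND]: Secondary vaporizer is out=occurs, #1 pipeline inlet lost=occurs, Breathing circuit unavailable=occurs, Outboard CO2 absorber 2 trips=occurs → all inputs occur → occurs.
Anesthesia gas delivery interrupted [AND]: Cylinder backup unavailable=occurs, #2 supply hose 2 degraded=occurs, B O2 cylinder 2 is down=not → not all inputs occur → does not occur.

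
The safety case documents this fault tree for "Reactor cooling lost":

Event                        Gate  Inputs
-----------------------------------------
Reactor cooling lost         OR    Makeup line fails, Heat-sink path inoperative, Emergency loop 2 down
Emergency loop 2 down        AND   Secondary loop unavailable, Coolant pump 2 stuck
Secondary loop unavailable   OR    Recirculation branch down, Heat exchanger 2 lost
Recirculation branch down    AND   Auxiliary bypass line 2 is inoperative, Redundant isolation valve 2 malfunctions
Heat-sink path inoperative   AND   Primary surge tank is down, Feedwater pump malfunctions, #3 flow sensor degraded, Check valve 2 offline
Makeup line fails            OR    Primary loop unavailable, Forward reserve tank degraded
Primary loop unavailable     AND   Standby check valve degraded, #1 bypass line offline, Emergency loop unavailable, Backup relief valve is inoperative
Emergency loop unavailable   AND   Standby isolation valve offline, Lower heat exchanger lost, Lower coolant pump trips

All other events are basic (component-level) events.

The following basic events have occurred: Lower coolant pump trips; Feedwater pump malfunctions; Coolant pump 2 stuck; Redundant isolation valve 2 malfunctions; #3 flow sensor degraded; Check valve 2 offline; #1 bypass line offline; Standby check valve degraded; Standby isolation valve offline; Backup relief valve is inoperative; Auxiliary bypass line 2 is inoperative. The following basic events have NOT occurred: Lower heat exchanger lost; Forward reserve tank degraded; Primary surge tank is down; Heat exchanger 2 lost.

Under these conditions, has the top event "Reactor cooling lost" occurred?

Emergency loop unavailable [AND]: Standby isolation valve offline=occurs, Lower heat exchanger lost=not, Lower coolant pump trips=occurs → not all inputs occur → does not occur.
Primary loop unavailable [AND]: Standby check valve degraded=occurs, #1 bypass line offline=occurs, Emergency loop unavailable=not, Backup relief valve is inoperative=occurs → not all inputs occur → does not occur.
Makeup line fails [OR]: Primary loop unavailable=not, Forward reserve tank degraded=not → no input occurs → does not occur.
Heat-sink path inoperative [AND]: Primary surge tank is down=not, Feedwater pump malfunctions=occurs, #3 flow sensor degraded=occurs, Check valve 2 offline=occurs → not all inputs occur → does not occur.
Recirculation branch down [AND]: Auxiliary bypass line 2 is inoperative=occurs, Redundant isolation valve 2 malfunctions=occurs → all inputs occur → occurs.
Secondary loop unavailable [OR]: Recirculation branch down=occurs, Heat exchanger 2 lost=not → at least one input occurs → occurs.
Emergency loop 2 down [AND]: Secondary loop unavailable=occurs, Coolant pump 2 stuck=occurs → all inputs occur → occurs.
Reactor cooling lost [OR]: Makeup line fails=not, Heat-sink path inoperative=not, Emergency loop 2 down=occurs → at least one input occurs → occurs.

Yes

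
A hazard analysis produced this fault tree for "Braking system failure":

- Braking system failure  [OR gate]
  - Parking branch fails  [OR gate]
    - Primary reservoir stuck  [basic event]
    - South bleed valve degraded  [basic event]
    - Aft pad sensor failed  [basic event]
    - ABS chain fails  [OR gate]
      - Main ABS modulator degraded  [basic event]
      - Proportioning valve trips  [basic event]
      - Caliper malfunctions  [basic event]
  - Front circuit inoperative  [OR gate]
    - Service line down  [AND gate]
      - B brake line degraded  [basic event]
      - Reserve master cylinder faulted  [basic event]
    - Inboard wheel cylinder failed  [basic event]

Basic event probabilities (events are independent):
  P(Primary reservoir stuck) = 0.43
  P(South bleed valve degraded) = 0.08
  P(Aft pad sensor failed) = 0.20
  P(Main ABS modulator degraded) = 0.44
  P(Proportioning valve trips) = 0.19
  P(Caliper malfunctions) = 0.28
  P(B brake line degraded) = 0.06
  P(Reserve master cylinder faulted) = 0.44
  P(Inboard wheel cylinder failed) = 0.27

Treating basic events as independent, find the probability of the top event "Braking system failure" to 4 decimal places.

0.9026

P(ABS chain fails) [OR] = 1 − (1−0.44) × (1−0.19) × (1−0.28) = 0.673408
P(Parking branch fails) [OR] = 1 − (1−0.43) × (1−0.08) × (1−0.20) × (1−0.673408) = 0.862988
P(Service line down) [AND] = 0.06 × 0.44 = 0.026400
P(Front circuit inoperative) [OR] = 1 − (1−0.026400) × (1−0.27) = 0.289272
P(Braking system failure) [OR] = 1 − (1−0.862988) × (1−0.289272) = 0.902622
Rounded to 4 decimal places: P(Braking system failure) ≈ 0.9026.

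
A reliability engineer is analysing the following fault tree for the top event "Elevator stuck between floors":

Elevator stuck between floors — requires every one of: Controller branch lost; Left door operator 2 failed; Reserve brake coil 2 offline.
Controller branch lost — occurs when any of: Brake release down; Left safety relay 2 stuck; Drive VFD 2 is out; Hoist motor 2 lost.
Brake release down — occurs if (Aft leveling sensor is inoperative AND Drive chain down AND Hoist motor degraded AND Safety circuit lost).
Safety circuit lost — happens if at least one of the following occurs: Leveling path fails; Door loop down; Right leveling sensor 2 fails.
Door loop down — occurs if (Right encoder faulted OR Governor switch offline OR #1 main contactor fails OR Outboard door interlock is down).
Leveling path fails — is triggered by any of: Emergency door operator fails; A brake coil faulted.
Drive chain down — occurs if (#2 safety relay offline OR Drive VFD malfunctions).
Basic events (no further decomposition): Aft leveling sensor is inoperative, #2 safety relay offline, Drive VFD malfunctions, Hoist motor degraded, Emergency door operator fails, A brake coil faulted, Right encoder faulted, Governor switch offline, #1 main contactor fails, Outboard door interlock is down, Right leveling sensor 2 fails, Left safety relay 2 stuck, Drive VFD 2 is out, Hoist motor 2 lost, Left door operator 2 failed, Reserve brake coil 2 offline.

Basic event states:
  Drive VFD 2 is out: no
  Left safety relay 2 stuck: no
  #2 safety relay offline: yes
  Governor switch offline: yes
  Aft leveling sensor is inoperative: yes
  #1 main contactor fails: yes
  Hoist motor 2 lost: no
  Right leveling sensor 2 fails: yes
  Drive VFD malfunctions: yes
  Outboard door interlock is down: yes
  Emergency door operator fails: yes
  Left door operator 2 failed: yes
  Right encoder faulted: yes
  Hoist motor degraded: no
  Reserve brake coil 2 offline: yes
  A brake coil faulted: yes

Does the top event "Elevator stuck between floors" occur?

No

Drive chain down [OR]: #2 safety relay offline=occurs, Drive VFD malfunctions=occurs → at least one input occurs → occurs.
Leveling path fails [OR]: Emergency door operator fails=occurs, A brake coil faulted=occurs → at least one input occurs → occurs.
Door loop down [OR]: Right encoder faulted=occurs, Governor switch offline=occurs, #1 main contactor fails=occurs, Outboard door interlock is down=occurs → at least one input occurs → occurs.
Safety circuit lost [OR]: Leveling path fails=occurs, Door loop down=occurs, Right leveling sensor 2 fails=occurs → at least one input occurs → occurs.
Brake release down [AND]: Aft leveling sensor is inoperative=occurs, Drive chain down=occurs, Hoist motor degraded=not, Safety circuit lost=occurs → not all inputs occur → does not occur.
Controller branch lost [OR]: Brake release down=not, Left safety relay 2 stuck=not, Drive VFD 2 is out=not, Hoist motor 2 lost=not → no input occurs → does not occur.
Elevator stuck between floors [AND]: Controller branch lost=not, Left door operator 2 failed=occurs, Reserve brake coil 2 offline=occurs → not all inputs occur → does not occur.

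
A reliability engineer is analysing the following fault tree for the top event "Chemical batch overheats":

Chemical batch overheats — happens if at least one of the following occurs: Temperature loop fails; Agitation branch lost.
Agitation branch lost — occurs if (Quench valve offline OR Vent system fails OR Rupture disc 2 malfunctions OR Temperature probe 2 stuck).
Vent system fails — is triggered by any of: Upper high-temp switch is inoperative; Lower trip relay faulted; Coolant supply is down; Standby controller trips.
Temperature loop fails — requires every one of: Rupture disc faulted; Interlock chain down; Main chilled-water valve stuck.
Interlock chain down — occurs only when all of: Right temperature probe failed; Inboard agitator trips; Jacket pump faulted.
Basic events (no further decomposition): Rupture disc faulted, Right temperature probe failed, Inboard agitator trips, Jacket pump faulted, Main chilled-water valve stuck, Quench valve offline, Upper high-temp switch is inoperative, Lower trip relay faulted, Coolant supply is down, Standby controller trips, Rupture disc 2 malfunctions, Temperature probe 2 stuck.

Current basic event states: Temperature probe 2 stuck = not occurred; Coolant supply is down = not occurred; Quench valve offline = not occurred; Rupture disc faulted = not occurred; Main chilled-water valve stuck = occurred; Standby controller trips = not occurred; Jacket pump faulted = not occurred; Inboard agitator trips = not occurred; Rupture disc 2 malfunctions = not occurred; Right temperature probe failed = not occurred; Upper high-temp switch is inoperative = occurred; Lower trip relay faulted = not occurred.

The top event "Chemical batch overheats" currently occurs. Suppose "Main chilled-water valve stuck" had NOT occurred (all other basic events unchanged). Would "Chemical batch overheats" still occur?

Counterfactual: set "Main chilled-water valve stuck" to not occurred.
Interlock chain down [AND]: Right temperature probe failed=not, Inboard agitator trips=not, Jacket pump faulted=not → not all inputs occur → does not occur.
Temperature loop fails [AND]: Rupture disc faulted=not, Interlock chain down=not, Main chilled-water valve stuck=not → not all inputs occur → does not occur.
Vent system fails [OR]: Upper high-temp switch is inoperative=occurs, Lower trip relay faulted=not, Coolant supply is down=not, Standby controller trips=not → at least one input occurs → occurs.
Agitation branch lost [OR]: Quench valve offline=not, Vent system fails=occurs, Rupture disc 2 malfunctions=not, Temperature probe 2 stuck=not → at least one input occurs → occurs.
Chemical batch overheats [OR]: Temperature loop fails=not, Agitation branch lost=occurs → at least one input occurs → occurs.

Yes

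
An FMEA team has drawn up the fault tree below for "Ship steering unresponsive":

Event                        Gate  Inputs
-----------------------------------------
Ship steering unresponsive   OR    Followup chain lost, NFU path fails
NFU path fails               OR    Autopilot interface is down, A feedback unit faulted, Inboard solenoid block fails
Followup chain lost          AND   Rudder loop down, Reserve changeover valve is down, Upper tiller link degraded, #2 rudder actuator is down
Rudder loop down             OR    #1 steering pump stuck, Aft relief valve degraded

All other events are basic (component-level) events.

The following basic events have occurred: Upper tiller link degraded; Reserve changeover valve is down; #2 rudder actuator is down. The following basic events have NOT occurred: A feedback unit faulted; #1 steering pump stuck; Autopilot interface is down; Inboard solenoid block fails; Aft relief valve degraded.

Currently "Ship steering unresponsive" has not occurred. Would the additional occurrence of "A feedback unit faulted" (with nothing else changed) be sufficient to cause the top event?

Yes

Counterfactual: set "A feedback unit faulted" to occurred.
Rudder loop down [OR]: #1 steering pump stuck=not, Aft relief valve degraded=not → no input occurs → does not occur.
Followup chain lost [AND]: Rudder loop down=not, Reserve changeover valve is down=occurs, Upper tiller link degraded=occurs, #2 rudder actuator is down=occurs → not all inputs occur → does not occur.
NFU path fails [OR]: Autopilot interface is down=not, A feedback unit faulted=occurs, Inboard solenoid block fails=not → at least one input occurs → occurs.
Ship steering unresponsive [OR]: Followup chain lost=not, NFU path fails=occurs → at least one input occurs → occurs.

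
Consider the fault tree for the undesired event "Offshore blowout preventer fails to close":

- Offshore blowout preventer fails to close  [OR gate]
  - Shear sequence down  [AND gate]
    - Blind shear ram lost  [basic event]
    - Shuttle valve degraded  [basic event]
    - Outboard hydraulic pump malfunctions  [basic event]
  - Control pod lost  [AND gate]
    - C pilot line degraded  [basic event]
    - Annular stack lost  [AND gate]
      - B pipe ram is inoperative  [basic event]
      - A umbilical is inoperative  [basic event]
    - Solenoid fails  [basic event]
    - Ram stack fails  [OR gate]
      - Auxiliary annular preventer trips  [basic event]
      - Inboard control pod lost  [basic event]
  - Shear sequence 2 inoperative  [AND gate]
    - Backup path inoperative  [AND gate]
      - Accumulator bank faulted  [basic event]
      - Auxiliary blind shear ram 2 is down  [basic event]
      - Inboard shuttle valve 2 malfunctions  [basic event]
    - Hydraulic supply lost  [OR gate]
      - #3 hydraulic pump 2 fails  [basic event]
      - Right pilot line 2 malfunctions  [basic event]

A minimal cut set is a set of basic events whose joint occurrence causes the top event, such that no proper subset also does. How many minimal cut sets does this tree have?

Shear sequence down [AND]: one cut set from each child combined → 1 × 1 × 1 = 1 cut set(s).
Annular stack lost [AND]: one cut set from each child combined → 1 × 1 = 1 cut set(s).
Ram stack fails [OR]: union of children's cut sets → 2 cut set(s).
Control pod lost [AND]: one cut set from each child combined → 1 × 1 × 1 × 2 = 2 cut set(s).
Backup path inoperative [AND]: one cut set from each child combined → 1 × 1 × 1 = 1 cut set(s).
Hydraulic supply lost [OR]: union of children's cut sets → 2 cut set(s).
Shear sequence 2 inoperative [AND]: one cut set from each child combined → 1 × 2 = 2 cut set(s).
Offshore blowout preventer fails to close [OR]: union of children's cut sets → 5 cut set(s).
Minimal cut sets: {Blind shear ram lost, Outboard hydraulic pump malfunctions, Shuttle valve degraded}; {A umbilical is inoperative, Auxiliary annular preventer trips, B pipe ram is inoperative, C pilot line degraded, Solenoid fails}; {A umbilical is inoperative, B pipe ram is inoperative, C pilot line degraded, Inboard control pod lost, Solenoid fails}; {#3 hydraulic pump 2 fails, Accumulator bank faulted, Auxiliary blind shear ram 2 is down, Inboard shuttle valve 2 malfunctions}; {Accumulator bank faulted, Auxiliary blind shear ram 2 is down, Inboard shuttle valve 2 malfunctions, Right pilot line 2 malfunctions}.

5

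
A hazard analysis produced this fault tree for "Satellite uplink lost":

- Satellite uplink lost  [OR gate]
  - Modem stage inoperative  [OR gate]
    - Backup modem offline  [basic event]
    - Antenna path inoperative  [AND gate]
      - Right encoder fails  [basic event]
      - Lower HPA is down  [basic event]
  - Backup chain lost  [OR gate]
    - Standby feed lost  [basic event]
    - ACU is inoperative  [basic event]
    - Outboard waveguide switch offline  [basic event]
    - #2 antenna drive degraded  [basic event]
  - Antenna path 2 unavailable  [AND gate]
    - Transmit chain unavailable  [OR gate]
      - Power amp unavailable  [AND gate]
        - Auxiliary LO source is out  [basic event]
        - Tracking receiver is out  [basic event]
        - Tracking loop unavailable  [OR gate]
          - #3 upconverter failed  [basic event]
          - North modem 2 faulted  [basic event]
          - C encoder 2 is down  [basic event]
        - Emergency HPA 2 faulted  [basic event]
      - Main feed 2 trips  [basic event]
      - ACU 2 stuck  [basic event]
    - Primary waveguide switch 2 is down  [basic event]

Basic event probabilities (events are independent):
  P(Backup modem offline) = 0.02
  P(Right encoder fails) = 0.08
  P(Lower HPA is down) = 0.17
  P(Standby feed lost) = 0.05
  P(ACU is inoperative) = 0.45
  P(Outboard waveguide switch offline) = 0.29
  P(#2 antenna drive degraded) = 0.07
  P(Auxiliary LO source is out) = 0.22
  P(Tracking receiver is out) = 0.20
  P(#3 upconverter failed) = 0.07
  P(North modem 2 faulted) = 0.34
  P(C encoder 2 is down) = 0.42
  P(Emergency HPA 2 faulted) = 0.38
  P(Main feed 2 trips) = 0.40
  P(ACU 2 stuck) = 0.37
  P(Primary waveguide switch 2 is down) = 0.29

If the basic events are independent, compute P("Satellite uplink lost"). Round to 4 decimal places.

0.7270

P(Antenna path inoperative) [AND] = 0.08 × 0.17 = 0.013600
P(Modem stage inoperative) [OR] = 1 − (1−0.02) × (1−0.013600) = 0.033328
P(Backup chain lost) [OR] = 1 − (1−0.05) × (1−0.45) × (1−0.29) × (1−0.07) = 0.654993
P(Tracking loop unavailable) [OR] = 1 − (1−0.07) × (1−0.34) × (1−0.42) = 0.643996
P(Power amp unavailable) [AND] = 0.22 × 0.20 × 0.643996 × 0.38 = 0.010768
P(Transmit chain unavailable) [OR] = 1 − (1−0.010768) × (1−0.40) × (1−0.37) = 0.626070
P(Antenna path 2 unavailable) [AND] = 0.626070 × 0.29 = 0.181560
P(Satellite uplink lost) [OR] = 1 − (1−0.033328) × (1−0.654993) × (1−0.181560) = 0.727043
Rounded to 4 decimal places: P(Satellite uplink lost) ≈ 0.7270.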